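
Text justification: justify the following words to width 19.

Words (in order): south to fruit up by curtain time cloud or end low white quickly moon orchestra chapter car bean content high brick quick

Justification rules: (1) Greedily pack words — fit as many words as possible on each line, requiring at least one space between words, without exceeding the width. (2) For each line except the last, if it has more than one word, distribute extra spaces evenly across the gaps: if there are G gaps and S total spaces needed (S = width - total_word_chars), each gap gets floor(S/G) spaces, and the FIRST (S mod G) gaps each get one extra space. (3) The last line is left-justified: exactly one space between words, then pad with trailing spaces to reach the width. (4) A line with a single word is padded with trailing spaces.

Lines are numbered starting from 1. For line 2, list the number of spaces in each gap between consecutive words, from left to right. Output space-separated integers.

Answer: 3 3

Derivation:
Line 1: ['south', 'to', 'fruit', 'up'] (min_width=17, slack=2)
Line 2: ['by', 'curtain', 'time'] (min_width=15, slack=4)
Line 3: ['cloud', 'or', 'end', 'low'] (min_width=16, slack=3)
Line 4: ['white', 'quickly', 'moon'] (min_width=18, slack=1)
Line 5: ['orchestra', 'chapter'] (min_width=17, slack=2)
Line 6: ['car', 'bean', 'content'] (min_width=16, slack=3)
Line 7: ['high', 'brick', 'quick'] (min_width=16, slack=3)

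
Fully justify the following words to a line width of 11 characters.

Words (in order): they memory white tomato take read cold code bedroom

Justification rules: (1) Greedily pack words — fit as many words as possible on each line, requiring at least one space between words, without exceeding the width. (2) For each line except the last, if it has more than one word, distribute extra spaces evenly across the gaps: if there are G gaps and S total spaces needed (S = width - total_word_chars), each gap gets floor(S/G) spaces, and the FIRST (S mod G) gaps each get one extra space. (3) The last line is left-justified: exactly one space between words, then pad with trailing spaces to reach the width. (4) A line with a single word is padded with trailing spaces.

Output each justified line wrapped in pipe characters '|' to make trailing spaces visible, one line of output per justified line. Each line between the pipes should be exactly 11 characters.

Line 1: ['they', 'memory'] (min_width=11, slack=0)
Line 2: ['white'] (min_width=5, slack=6)
Line 3: ['tomato', 'take'] (min_width=11, slack=0)
Line 4: ['read', 'cold'] (min_width=9, slack=2)
Line 5: ['code'] (min_width=4, slack=7)
Line 6: ['bedroom'] (min_width=7, slack=4)

Answer: |they memory|
|white      |
|tomato take|
|read   cold|
|code       |
|bedroom    |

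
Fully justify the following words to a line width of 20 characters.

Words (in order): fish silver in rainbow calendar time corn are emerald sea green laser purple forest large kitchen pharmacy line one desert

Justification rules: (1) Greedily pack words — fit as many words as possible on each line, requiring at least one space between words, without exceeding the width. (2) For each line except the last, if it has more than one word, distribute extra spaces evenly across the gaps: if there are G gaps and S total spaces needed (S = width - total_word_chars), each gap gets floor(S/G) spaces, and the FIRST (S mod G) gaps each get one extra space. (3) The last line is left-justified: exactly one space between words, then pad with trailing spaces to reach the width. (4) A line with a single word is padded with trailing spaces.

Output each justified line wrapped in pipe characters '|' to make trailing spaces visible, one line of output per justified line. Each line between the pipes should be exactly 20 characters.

Answer: |fish    silver    in|
|rainbow     calendar|
|time     corn    are|
|emerald   sea  green|
|laser  purple forest|
|large        kitchen|
|pharmacy   line  one|
|desert              |

Derivation:
Line 1: ['fish', 'silver', 'in'] (min_width=14, slack=6)
Line 2: ['rainbow', 'calendar'] (min_width=16, slack=4)
Line 3: ['time', 'corn', 'are'] (min_width=13, slack=7)
Line 4: ['emerald', 'sea', 'green'] (min_width=17, slack=3)
Line 5: ['laser', 'purple', 'forest'] (min_width=19, slack=1)
Line 6: ['large', 'kitchen'] (min_width=13, slack=7)
Line 7: ['pharmacy', 'line', 'one'] (min_width=17, slack=3)
Line 8: ['desert'] (min_width=6, slack=14)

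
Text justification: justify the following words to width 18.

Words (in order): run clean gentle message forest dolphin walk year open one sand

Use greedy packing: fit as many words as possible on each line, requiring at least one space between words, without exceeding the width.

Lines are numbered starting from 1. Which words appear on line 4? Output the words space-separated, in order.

Line 1: ['run', 'clean', 'gentle'] (min_width=16, slack=2)
Line 2: ['message', 'forest'] (min_width=14, slack=4)
Line 3: ['dolphin', 'walk', 'year'] (min_width=17, slack=1)
Line 4: ['open', 'one', 'sand'] (min_width=13, slack=5)

Answer: open one sand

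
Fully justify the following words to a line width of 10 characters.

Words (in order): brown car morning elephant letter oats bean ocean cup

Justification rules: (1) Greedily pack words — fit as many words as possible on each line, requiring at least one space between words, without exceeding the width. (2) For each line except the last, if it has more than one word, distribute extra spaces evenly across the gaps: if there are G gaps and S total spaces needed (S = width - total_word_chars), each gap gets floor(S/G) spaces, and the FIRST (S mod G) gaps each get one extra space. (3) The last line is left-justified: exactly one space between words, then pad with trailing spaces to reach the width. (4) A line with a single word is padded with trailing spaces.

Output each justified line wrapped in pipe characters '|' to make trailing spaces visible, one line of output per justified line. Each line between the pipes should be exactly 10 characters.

Answer: |brown  car|
|morning   |
|elephant  |
|letter    |
|oats  bean|
|ocean cup |

Derivation:
Line 1: ['brown', 'car'] (min_width=9, slack=1)
Line 2: ['morning'] (min_width=7, slack=3)
Line 3: ['elephant'] (min_width=8, slack=2)
Line 4: ['letter'] (min_width=6, slack=4)
Line 5: ['oats', 'bean'] (min_width=9, slack=1)
Line 6: ['ocean', 'cup'] (min_width=9, slack=1)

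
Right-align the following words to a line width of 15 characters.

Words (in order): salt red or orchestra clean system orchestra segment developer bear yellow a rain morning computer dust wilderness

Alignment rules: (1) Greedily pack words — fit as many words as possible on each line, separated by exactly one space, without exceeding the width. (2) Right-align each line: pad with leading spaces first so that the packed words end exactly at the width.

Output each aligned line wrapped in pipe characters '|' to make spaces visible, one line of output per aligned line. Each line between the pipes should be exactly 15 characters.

Line 1: ['salt', 'red', 'or'] (min_width=11, slack=4)
Line 2: ['orchestra', 'clean'] (min_width=15, slack=0)
Line 3: ['system'] (min_width=6, slack=9)
Line 4: ['orchestra'] (min_width=9, slack=6)
Line 5: ['segment'] (min_width=7, slack=8)
Line 6: ['developer', 'bear'] (min_width=14, slack=1)
Line 7: ['yellow', 'a', 'rain'] (min_width=13, slack=2)
Line 8: ['morning'] (min_width=7, slack=8)
Line 9: ['computer', 'dust'] (min_width=13, slack=2)
Line 10: ['wilderness'] (min_width=10, slack=5)

Answer: |    salt red or|
|orchestra clean|
|         system|
|      orchestra|
|        segment|
| developer bear|
|  yellow a rain|
|        morning|
|  computer dust|
|     wilderness|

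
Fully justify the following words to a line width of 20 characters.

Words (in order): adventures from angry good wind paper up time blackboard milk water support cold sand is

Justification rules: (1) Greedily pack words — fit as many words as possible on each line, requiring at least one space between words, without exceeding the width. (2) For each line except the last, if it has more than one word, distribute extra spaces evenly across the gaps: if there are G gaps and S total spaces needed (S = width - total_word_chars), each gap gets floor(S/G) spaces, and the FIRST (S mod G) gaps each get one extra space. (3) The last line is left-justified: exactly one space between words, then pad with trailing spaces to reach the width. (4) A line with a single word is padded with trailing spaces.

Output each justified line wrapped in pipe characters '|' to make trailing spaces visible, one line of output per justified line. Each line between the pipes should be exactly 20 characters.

Answer: |adventures      from|
|angry    good   wind|
|paper     up    time|
|blackboard      milk|
|water  support  cold|
|sand is             |

Derivation:
Line 1: ['adventures', 'from'] (min_width=15, slack=5)
Line 2: ['angry', 'good', 'wind'] (min_width=15, slack=5)
Line 3: ['paper', 'up', 'time'] (min_width=13, slack=7)
Line 4: ['blackboard', 'milk'] (min_width=15, slack=5)
Line 5: ['water', 'support', 'cold'] (min_width=18, slack=2)
Line 6: ['sand', 'is'] (min_width=7, slack=13)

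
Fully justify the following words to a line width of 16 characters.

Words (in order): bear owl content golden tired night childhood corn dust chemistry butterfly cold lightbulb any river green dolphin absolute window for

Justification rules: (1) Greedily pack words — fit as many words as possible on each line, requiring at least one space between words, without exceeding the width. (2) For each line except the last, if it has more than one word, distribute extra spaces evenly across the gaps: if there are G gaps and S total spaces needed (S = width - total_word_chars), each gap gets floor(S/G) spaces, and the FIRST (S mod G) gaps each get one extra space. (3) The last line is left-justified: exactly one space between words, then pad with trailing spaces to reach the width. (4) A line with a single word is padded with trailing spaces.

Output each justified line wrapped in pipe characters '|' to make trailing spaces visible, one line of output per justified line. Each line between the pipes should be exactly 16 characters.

Answer: |bear owl content|
|golden     tired|
|night  childhood|
|corn        dust|
|chemistry       |
|butterfly   cold|
|lightbulb    any|
|river      green|
|dolphin absolute|
|window for      |

Derivation:
Line 1: ['bear', 'owl', 'content'] (min_width=16, slack=0)
Line 2: ['golden', 'tired'] (min_width=12, slack=4)
Line 3: ['night', 'childhood'] (min_width=15, slack=1)
Line 4: ['corn', 'dust'] (min_width=9, slack=7)
Line 5: ['chemistry'] (min_width=9, slack=7)
Line 6: ['butterfly', 'cold'] (min_width=14, slack=2)
Line 7: ['lightbulb', 'any'] (min_width=13, slack=3)
Line 8: ['river', 'green'] (min_width=11, slack=5)
Line 9: ['dolphin', 'absolute'] (min_width=16, slack=0)
Line 10: ['window', 'for'] (min_width=10, slack=6)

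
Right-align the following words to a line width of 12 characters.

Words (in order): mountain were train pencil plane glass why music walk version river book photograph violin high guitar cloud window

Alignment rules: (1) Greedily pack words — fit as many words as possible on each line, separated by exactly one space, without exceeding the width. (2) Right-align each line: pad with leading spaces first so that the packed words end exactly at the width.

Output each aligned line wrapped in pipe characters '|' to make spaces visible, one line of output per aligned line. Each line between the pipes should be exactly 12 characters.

Line 1: ['mountain'] (min_width=8, slack=4)
Line 2: ['were', 'train'] (min_width=10, slack=2)
Line 3: ['pencil', 'plane'] (min_width=12, slack=0)
Line 4: ['glass', 'why'] (min_width=9, slack=3)
Line 5: ['music', 'walk'] (min_width=10, slack=2)
Line 6: ['version'] (min_width=7, slack=5)
Line 7: ['river', 'book'] (min_width=10, slack=2)
Line 8: ['photograph'] (min_width=10, slack=2)
Line 9: ['violin', 'high'] (min_width=11, slack=1)
Line 10: ['guitar', 'cloud'] (min_width=12, slack=0)
Line 11: ['window'] (min_width=6, slack=6)

Answer: |    mountain|
|  were train|
|pencil plane|
|   glass why|
|  music walk|
|     version|
|  river book|
|  photograph|
| violin high|
|guitar cloud|
|      window|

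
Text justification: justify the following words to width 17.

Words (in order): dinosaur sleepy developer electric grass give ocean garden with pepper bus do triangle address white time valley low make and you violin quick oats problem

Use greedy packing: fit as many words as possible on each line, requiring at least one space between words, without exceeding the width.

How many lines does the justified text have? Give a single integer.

Line 1: ['dinosaur', 'sleepy'] (min_width=15, slack=2)
Line 2: ['developer'] (min_width=9, slack=8)
Line 3: ['electric', 'grass'] (min_width=14, slack=3)
Line 4: ['give', 'ocean', 'garden'] (min_width=17, slack=0)
Line 5: ['with', 'pepper', 'bus'] (min_width=15, slack=2)
Line 6: ['do', 'triangle'] (min_width=11, slack=6)
Line 7: ['address', 'white'] (min_width=13, slack=4)
Line 8: ['time', 'valley', 'low'] (min_width=15, slack=2)
Line 9: ['make', 'and', 'you'] (min_width=12, slack=5)
Line 10: ['violin', 'quick', 'oats'] (min_width=17, slack=0)
Line 11: ['problem'] (min_width=7, slack=10)
Total lines: 11

Answer: 11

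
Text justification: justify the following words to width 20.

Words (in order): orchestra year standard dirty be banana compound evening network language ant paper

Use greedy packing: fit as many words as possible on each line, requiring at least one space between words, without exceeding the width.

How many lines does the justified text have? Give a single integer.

Line 1: ['orchestra', 'year'] (min_width=14, slack=6)
Line 2: ['standard', 'dirty', 'be'] (min_width=17, slack=3)
Line 3: ['banana', 'compound'] (min_width=15, slack=5)
Line 4: ['evening', 'network'] (min_width=15, slack=5)
Line 5: ['language', 'ant', 'paper'] (min_width=18, slack=2)
Total lines: 5

Answer: 5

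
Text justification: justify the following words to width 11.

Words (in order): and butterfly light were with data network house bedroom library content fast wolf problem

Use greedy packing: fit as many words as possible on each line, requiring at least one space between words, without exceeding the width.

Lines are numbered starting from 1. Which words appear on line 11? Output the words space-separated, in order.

Answer: problem

Derivation:
Line 1: ['and'] (min_width=3, slack=8)
Line 2: ['butterfly'] (min_width=9, slack=2)
Line 3: ['light', 'were'] (min_width=10, slack=1)
Line 4: ['with', 'data'] (min_width=9, slack=2)
Line 5: ['network'] (min_width=7, slack=4)
Line 6: ['house'] (min_width=5, slack=6)
Line 7: ['bedroom'] (min_width=7, slack=4)
Line 8: ['library'] (min_width=7, slack=4)
Line 9: ['content'] (min_width=7, slack=4)
Line 10: ['fast', 'wolf'] (min_width=9, slack=2)
Line 11: ['problem'] (min_width=7, slack=4)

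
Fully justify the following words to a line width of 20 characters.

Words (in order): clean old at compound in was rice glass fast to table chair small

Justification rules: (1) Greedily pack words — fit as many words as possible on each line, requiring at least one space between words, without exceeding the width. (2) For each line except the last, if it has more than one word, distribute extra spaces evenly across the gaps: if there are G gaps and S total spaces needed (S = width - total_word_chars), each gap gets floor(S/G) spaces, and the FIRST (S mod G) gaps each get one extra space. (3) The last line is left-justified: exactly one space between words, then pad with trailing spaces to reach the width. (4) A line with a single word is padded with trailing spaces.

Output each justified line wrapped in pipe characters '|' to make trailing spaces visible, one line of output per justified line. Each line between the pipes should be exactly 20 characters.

Line 1: ['clean', 'old', 'at'] (min_width=12, slack=8)
Line 2: ['compound', 'in', 'was', 'rice'] (min_width=20, slack=0)
Line 3: ['glass', 'fast', 'to', 'table'] (min_width=19, slack=1)
Line 4: ['chair', 'small'] (min_width=11, slack=9)

Answer: |clean     old     at|
|compound in was rice|
|glass  fast to table|
|chair small         |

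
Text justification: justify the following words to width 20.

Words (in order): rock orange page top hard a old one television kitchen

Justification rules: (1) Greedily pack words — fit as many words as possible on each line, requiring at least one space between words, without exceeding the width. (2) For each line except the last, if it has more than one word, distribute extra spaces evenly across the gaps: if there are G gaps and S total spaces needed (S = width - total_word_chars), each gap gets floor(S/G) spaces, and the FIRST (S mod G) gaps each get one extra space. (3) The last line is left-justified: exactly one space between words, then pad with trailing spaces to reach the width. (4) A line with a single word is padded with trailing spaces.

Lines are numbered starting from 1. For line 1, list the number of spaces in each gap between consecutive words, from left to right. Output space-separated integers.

Answer: 1 1 1

Derivation:
Line 1: ['rock', 'orange', 'page', 'top'] (min_width=20, slack=0)
Line 2: ['hard', 'a', 'old', 'one'] (min_width=14, slack=6)
Line 3: ['television', 'kitchen'] (min_width=18, slack=2)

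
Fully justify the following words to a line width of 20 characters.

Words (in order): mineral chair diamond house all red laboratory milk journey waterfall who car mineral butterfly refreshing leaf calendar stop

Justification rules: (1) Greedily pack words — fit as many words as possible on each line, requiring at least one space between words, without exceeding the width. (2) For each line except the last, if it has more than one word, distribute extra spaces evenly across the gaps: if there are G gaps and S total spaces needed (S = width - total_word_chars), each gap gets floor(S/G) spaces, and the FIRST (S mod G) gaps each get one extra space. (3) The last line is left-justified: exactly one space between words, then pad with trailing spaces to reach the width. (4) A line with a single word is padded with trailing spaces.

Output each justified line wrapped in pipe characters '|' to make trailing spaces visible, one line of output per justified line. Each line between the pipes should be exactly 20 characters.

Answer: |mineral        chair|
|diamond   house  all|
|red  laboratory milk|
|journey    waterfall|
|who    car   mineral|
|butterfly refreshing|
|leaf calendar stop  |

Derivation:
Line 1: ['mineral', 'chair'] (min_width=13, slack=7)
Line 2: ['diamond', 'house', 'all'] (min_width=17, slack=3)
Line 3: ['red', 'laboratory', 'milk'] (min_width=19, slack=1)
Line 4: ['journey', 'waterfall'] (min_width=17, slack=3)
Line 5: ['who', 'car', 'mineral'] (min_width=15, slack=5)
Line 6: ['butterfly', 'refreshing'] (min_width=20, slack=0)
Line 7: ['leaf', 'calendar', 'stop'] (min_width=18, slack=2)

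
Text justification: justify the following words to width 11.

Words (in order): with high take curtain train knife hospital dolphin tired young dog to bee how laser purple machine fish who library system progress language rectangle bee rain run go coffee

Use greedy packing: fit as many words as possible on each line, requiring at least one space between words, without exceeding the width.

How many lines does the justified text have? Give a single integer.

Answer: 20

Derivation:
Line 1: ['with', 'high'] (min_width=9, slack=2)
Line 2: ['take'] (min_width=4, slack=7)
Line 3: ['curtain'] (min_width=7, slack=4)
Line 4: ['train', 'knife'] (min_width=11, slack=0)
Line 5: ['hospital'] (min_width=8, slack=3)
Line 6: ['dolphin'] (min_width=7, slack=4)
Line 7: ['tired', 'young'] (min_width=11, slack=0)
Line 8: ['dog', 'to', 'bee'] (min_width=10, slack=1)
Line 9: ['how', 'laser'] (min_width=9, slack=2)
Line 10: ['purple'] (min_width=6, slack=5)
Line 11: ['machine'] (min_width=7, slack=4)
Line 12: ['fish', 'who'] (min_width=8, slack=3)
Line 13: ['library'] (min_width=7, slack=4)
Line 14: ['system'] (min_width=6, slack=5)
Line 15: ['progress'] (min_width=8, slack=3)
Line 16: ['language'] (min_width=8, slack=3)
Line 17: ['rectangle'] (min_width=9, slack=2)
Line 18: ['bee', 'rain'] (min_width=8, slack=3)
Line 19: ['run', 'go'] (min_width=6, slack=5)
Line 20: ['coffee'] (min_width=6, slack=5)
Total lines: 20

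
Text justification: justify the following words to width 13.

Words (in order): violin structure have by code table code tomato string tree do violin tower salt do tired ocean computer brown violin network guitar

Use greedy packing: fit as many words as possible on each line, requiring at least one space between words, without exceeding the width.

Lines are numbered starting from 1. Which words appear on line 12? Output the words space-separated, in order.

Answer: network

Derivation:
Line 1: ['violin'] (min_width=6, slack=7)
Line 2: ['structure'] (min_width=9, slack=4)
Line 3: ['have', 'by', 'code'] (min_width=12, slack=1)
Line 4: ['table', 'code'] (min_width=10, slack=3)
Line 5: ['tomato', 'string'] (min_width=13, slack=0)
Line 6: ['tree', 'do'] (min_width=7, slack=6)
Line 7: ['violin', 'tower'] (min_width=12, slack=1)
Line 8: ['salt', 'do', 'tired'] (min_width=13, slack=0)
Line 9: ['ocean'] (min_width=5, slack=8)
Line 10: ['computer'] (min_width=8, slack=5)
Line 11: ['brown', 'violin'] (min_width=12, slack=1)
Line 12: ['network'] (min_width=7, slack=6)
Line 13: ['guitar'] (min_width=6, slack=7)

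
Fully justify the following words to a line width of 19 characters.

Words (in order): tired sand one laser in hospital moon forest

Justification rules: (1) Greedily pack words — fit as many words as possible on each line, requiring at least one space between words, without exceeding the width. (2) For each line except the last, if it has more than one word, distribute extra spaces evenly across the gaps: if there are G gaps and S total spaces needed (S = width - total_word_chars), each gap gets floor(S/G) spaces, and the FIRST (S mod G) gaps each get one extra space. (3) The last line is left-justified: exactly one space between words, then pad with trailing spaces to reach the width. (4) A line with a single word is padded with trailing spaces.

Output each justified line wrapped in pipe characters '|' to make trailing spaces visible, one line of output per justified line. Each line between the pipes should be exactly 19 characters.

Line 1: ['tired', 'sand', 'one'] (min_width=14, slack=5)
Line 2: ['laser', 'in', 'hospital'] (min_width=17, slack=2)
Line 3: ['moon', 'forest'] (min_width=11, slack=8)

Answer: |tired    sand   one|
|laser  in  hospital|
|moon forest        |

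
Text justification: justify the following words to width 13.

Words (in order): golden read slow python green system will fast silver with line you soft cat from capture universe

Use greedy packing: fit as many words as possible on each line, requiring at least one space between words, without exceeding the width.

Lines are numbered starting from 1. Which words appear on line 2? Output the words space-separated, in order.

Answer: slow python

Derivation:
Line 1: ['golden', 'read'] (min_width=11, slack=2)
Line 2: ['slow', 'python'] (min_width=11, slack=2)
Line 3: ['green', 'system'] (min_width=12, slack=1)
Line 4: ['will', 'fast'] (min_width=9, slack=4)
Line 5: ['silver', 'with'] (min_width=11, slack=2)
Line 6: ['line', 'you', 'soft'] (min_width=13, slack=0)
Line 7: ['cat', 'from'] (min_width=8, slack=5)
Line 8: ['capture'] (min_width=7, slack=6)
Line 9: ['universe'] (min_width=8, slack=5)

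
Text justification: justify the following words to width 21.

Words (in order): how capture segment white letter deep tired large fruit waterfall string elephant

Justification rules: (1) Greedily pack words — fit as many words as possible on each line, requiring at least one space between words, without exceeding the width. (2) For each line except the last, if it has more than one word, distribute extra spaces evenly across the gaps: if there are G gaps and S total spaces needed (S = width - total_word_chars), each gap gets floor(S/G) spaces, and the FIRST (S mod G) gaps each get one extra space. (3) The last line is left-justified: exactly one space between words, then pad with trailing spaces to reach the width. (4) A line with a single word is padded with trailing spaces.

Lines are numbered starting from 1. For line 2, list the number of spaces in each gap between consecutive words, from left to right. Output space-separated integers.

Answer: 3 3

Derivation:
Line 1: ['how', 'capture', 'segment'] (min_width=19, slack=2)
Line 2: ['white', 'letter', 'deep'] (min_width=17, slack=4)
Line 3: ['tired', 'large', 'fruit'] (min_width=17, slack=4)
Line 4: ['waterfall', 'string'] (min_width=16, slack=5)
Line 5: ['elephant'] (min_width=8, slack=13)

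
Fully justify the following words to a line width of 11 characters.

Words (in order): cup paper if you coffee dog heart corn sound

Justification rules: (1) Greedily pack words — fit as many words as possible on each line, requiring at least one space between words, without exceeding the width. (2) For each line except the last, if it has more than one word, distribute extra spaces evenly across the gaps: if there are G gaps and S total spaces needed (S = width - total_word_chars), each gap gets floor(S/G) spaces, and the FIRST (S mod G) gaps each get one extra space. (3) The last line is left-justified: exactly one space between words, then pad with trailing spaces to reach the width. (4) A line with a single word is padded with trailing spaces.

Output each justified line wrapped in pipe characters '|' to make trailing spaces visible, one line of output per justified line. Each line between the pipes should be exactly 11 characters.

Line 1: ['cup', 'paper'] (min_width=9, slack=2)
Line 2: ['if', 'you'] (min_width=6, slack=5)
Line 3: ['coffee', 'dog'] (min_width=10, slack=1)
Line 4: ['heart', 'corn'] (min_width=10, slack=1)
Line 5: ['sound'] (min_width=5, slack=6)

Answer: |cup   paper|
|if      you|
|coffee  dog|
|heart  corn|
|sound      |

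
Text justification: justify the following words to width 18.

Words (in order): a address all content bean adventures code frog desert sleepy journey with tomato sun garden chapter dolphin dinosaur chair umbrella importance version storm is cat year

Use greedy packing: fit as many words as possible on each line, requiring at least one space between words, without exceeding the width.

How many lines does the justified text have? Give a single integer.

Line 1: ['a', 'address', 'all'] (min_width=13, slack=5)
Line 2: ['content', 'bean'] (min_width=12, slack=6)
Line 3: ['adventures', 'code'] (min_width=15, slack=3)
Line 4: ['frog', 'desert', 'sleepy'] (min_width=18, slack=0)
Line 5: ['journey', 'with'] (min_width=12, slack=6)
Line 6: ['tomato', 'sun', 'garden'] (min_width=17, slack=1)
Line 7: ['chapter', 'dolphin'] (min_width=15, slack=3)
Line 8: ['dinosaur', 'chair'] (min_width=14, slack=4)
Line 9: ['umbrella'] (min_width=8, slack=10)
Line 10: ['importance', 'version'] (min_width=18, slack=0)
Line 11: ['storm', 'is', 'cat', 'year'] (min_width=17, slack=1)
Total lines: 11

Answer: 11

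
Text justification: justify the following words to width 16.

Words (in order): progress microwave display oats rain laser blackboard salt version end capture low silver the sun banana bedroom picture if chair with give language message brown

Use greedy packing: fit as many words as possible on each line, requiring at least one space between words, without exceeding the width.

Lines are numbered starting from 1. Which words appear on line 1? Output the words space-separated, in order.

Line 1: ['progress'] (min_width=8, slack=8)
Line 2: ['microwave'] (min_width=9, slack=7)
Line 3: ['display', 'oats'] (min_width=12, slack=4)
Line 4: ['rain', 'laser'] (min_width=10, slack=6)
Line 5: ['blackboard', 'salt'] (min_width=15, slack=1)
Line 6: ['version', 'end'] (min_width=11, slack=5)
Line 7: ['capture', 'low'] (min_width=11, slack=5)
Line 8: ['silver', 'the', 'sun'] (min_width=14, slack=2)
Line 9: ['banana', 'bedroom'] (min_width=14, slack=2)
Line 10: ['picture', 'if', 'chair'] (min_width=16, slack=0)
Line 11: ['with', 'give'] (min_width=9, slack=7)
Line 12: ['language', 'message'] (min_width=16, slack=0)
Line 13: ['brown'] (min_width=5, slack=11)

Answer: progress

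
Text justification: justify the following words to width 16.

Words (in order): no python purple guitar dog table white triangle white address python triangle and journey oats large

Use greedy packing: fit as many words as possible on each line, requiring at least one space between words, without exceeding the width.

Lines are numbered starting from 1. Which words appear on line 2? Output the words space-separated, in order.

Line 1: ['no', 'python', 'purple'] (min_width=16, slack=0)
Line 2: ['guitar', 'dog', 'table'] (min_width=16, slack=0)
Line 3: ['white', 'triangle'] (min_width=14, slack=2)
Line 4: ['white', 'address'] (min_width=13, slack=3)
Line 5: ['python', 'triangle'] (min_width=15, slack=1)
Line 6: ['and', 'journey', 'oats'] (min_width=16, slack=0)
Line 7: ['large'] (min_width=5, slack=11)

Answer: guitar dog table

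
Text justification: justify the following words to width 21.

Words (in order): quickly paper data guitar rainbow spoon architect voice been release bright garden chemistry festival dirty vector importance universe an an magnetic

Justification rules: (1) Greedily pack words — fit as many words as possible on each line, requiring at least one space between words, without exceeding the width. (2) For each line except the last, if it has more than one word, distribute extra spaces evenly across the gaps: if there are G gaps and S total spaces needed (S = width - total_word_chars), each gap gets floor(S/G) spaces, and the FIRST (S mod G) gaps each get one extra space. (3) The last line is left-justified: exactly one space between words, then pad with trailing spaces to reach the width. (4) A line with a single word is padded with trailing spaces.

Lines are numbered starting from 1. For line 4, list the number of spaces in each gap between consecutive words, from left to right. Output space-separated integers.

Answer: 1 1

Derivation:
Line 1: ['quickly', 'paper', 'data'] (min_width=18, slack=3)
Line 2: ['guitar', 'rainbow', 'spoon'] (min_width=20, slack=1)
Line 3: ['architect', 'voice', 'been'] (min_width=20, slack=1)
Line 4: ['release', 'bright', 'garden'] (min_width=21, slack=0)
Line 5: ['chemistry', 'festival'] (min_width=18, slack=3)
Line 6: ['dirty', 'vector'] (min_width=12, slack=9)
Line 7: ['importance', 'universe'] (min_width=19, slack=2)
Line 8: ['an', 'an', 'magnetic'] (min_width=14, slack=7)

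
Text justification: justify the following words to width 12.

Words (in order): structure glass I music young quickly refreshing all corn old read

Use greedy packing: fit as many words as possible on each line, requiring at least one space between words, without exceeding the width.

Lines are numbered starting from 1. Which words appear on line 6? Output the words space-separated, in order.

Answer: all corn old

Derivation:
Line 1: ['structure'] (min_width=9, slack=3)
Line 2: ['glass', 'I'] (min_width=7, slack=5)
Line 3: ['music', 'young'] (min_width=11, slack=1)
Line 4: ['quickly'] (min_width=7, slack=5)
Line 5: ['refreshing'] (min_width=10, slack=2)
Line 6: ['all', 'corn', 'old'] (min_width=12, slack=0)
Line 7: ['read'] (min_width=4, slack=8)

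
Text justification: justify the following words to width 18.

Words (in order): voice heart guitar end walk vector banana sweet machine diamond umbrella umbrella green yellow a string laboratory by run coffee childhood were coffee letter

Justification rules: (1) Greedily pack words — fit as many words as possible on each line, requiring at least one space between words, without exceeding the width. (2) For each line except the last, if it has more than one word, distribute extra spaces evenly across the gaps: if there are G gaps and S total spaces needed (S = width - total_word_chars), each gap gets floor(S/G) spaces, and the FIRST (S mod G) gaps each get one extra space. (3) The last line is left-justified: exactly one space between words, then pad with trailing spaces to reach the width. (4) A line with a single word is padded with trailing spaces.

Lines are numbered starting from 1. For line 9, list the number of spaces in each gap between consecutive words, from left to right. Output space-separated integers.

Answer: 5

Derivation:
Line 1: ['voice', 'heart', 'guitar'] (min_width=18, slack=0)
Line 2: ['end', 'walk', 'vector'] (min_width=15, slack=3)
Line 3: ['banana', 'sweet'] (min_width=12, slack=6)
Line 4: ['machine', 'diamond'] (min_width=15, slack=3)
Line 5: ['umbrella', 'umbrella'] (min_width=17, slack=1)
Line 6: ['green', 'yellow', 'a'] (min_width=14, slack=4)
Line 7: ['string', 'laboratory'] (min_width=17, slack=1)
Line 8: ['by', 'run', 'coffee'] (min_width=13, slack=5)
Line 9: ['childhood', 'were'] (min_width=14, slack=4)
Line 10: ['coffee', 'letter'] (min_width=13, slack=5)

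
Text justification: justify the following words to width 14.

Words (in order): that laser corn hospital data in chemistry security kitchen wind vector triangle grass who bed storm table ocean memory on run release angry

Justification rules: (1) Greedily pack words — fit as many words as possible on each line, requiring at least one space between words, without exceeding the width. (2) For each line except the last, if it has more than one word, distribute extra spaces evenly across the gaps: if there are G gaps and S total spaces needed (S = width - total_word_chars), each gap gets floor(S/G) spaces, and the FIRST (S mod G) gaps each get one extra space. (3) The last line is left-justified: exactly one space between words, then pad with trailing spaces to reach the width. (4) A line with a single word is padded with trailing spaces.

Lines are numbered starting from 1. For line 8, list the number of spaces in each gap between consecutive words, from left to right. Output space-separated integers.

Line 1: ['that', 'laser'] (min_width=10, slack=4)
Line 2: ['corn', 'hospital'] (min_width=13, slack=1)
Line 3: ['data', 'in'] (min_width=7, slack=7)
Line 4: ['chemistry'] (min_width=9, slack=5)
Line 5: ['security'] (min_width=8, slack=6)
Line 6: ['kitchen', 'wind'] (min_width=12, slack=2)
Line 7: ['vector'] (min_width=6, slack=8)
Line 8: ['triangle', 'grass'] (min_width=14, slack=0)
Line 9: ['who', 'bed', 'storm'] (min_width=13, slack=1)
Line 10: ['table', 'ocean'] (min_width=11, slack=3)
Line 11: ['memory', 'on', 'run'] (min_width=13, slack=1)
Line 12: ['release', 'angry'] (min_width=13, slack=1)

Answer: 1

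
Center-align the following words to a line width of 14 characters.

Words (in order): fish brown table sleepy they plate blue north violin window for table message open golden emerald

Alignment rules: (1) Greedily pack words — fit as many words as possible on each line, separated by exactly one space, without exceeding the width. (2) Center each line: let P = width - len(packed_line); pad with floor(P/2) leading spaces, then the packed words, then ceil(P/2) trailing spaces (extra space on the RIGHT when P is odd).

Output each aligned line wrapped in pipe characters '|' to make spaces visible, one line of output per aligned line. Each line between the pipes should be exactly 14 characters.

Line 1: ['fish', 'brown'] (min_width=10, slack=4)
Line 2: ['table', 'sleepy'] (min_width=12, slack=2)
Line 3: ['they', 'plate'] (min_width=10, slack=4)
Line 4: ['blue', 'north'] (min_width=10, slack=4)
Line 5: ['violin', 'window'] (min_width=13, slack=1)
Line 6: ['for', 'table'] (min_width=9, slack=5)
Line 7: ['message', 'open'] (min_width=12, slack=2)
Line 8: ['golden', 'emerald'] (min_width=14, slack=0)

Answer: |  fish brown  |
| table sleepy |
|  they plate  |
|  blue north  |
|violin window |
|  for table   |
| message open |
|golden emerald|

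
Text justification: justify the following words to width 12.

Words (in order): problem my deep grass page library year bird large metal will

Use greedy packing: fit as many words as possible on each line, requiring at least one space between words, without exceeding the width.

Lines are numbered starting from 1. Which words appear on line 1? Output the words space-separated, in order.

Line 1: ['problem', 'my'] (min_width=10, slack=2)
Line 2: ['deep', 'grass'] (min_width=10, slack=2)
Line 3: ['page', 'library'] (min_width=12, slack=0)
Line 4: ['year', 'bird'] (min_width=9, slack=3)
Line 5: ['large', 'metal'] (min_width=11, slack=1)
Line 6: ['will'] (min_width=4, slack=8)

Answer: problem my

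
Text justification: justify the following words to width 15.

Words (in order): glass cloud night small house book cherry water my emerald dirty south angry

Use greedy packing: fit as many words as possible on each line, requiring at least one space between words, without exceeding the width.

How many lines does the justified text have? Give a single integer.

Line 1: ['glass', 'cloud'] (min_width=11, slack=4)
Line 2: ['night', 'small'] (min_width=11, slack=4)
Line 3: ['house', 'book'] (min_width=10, slack=5)
Line 4: ['cherry', 'water', 'my'] (min_width=15, slack=0)
Line 5: ['emerald', 'dirty'] (min_width=13, slack=2)
Line 6: ['south', 'angry'] (min_width=11, slack=4)
Total lines: 6

Answer: 6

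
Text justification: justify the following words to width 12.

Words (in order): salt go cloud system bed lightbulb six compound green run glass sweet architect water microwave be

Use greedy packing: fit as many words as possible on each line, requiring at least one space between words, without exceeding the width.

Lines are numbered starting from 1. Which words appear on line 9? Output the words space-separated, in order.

Line 1: ['salt', 'go'] (min_width=7, slack=5)
Line 2: ['cloud', 'system'] (min_width=12, slack=0)
Line 3: ['bed'] (min_width=3, slack=9)
Line 4: ['lightbulb'] (min_width=9, slack=3)
Line 5: ['six', 'compound'] (min_width=12, slack=0)
Line 6: ['green', 'run'] (min_width=9, slack=3)
Line 7: ['glass', 'sweet'] (min_width=11, slack=1)
Line 8: ['architect'] (min_width=9, slack=3)
Line 9: ['water'] (min_width=5, slack=7)
Line 10: ['microwave', 'be'] (min_width=12, slack=0)

Answer: water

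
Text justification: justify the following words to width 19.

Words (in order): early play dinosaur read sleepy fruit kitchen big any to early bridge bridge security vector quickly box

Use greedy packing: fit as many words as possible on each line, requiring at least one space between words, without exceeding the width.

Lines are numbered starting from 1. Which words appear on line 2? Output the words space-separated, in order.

Answer: read sleepy fruit

Derivation:
Line 1: ['early', 'play', 'dinosaur'] (min_width=19, slack=0)
Line 2: ['read', 'sleepy', 'fruit'] (min_width=17, slack=2)
Line 3: ['kitchen', 'big', 'any', 'to'] (min_width=18, slack=1)
Line 4: ['early', 'bridge', 'bridge'] (min_width=19, slack=0)
Line 5: ['security', 'vector'] (min_width=15, slack=4)
Line 6: ['quickly', 'box'] (min_width=11, slack=8)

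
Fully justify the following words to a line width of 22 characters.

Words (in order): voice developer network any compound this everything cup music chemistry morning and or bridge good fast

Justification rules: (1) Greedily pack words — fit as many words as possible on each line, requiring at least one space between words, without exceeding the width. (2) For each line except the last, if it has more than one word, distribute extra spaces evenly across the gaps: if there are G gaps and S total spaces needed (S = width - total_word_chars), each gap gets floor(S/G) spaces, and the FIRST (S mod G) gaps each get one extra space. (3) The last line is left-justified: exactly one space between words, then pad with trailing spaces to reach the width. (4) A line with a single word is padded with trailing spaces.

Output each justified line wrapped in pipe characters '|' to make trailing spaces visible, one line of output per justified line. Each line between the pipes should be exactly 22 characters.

Line 1: ['voice', 'developer'] (min_width=15, slack=7)
Line 2: ['network', 'any', 'compound'] (min_width=20, slack=2)
Line 3: ['this', 'everything', 'cup'] (min_width=19, slack=3)
Line 4: ['music', 'chemistry'] (min_width=15, slack=7)
Line 5: ['morning', 'and', 'or', 'bridge'] (min_width=21, slack=1)
Line 6: ['good', 'fast'] (min_width=9, slack=13)

Answer: |voice        developer|
|network  any  compound|
|this   everything  cup|
|music        chemistry|
|morning  and or bridge|
|good fast             |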